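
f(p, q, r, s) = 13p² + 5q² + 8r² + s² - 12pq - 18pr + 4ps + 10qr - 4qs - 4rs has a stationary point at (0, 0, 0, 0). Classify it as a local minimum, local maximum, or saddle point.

local minimum

The Hessian at the origin is H = [[26, -12, -18, 4], [-12, 10, 10, -4], [-18, 10, 16, -4], [4, -4, -4, 2]].
Congruent diagonalization of H (simultaneous row and column reduction) yields pivots 26, 58/13, 84/29, 2/7.
That gives 4 positive pivots.
H is positive definite, so the origin is a strict local minimum.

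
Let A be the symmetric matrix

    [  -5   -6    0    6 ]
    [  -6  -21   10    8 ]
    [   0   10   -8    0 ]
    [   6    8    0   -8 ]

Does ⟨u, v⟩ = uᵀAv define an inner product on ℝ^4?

no

Leading principal minors: Δ_1 = -5, Δ_2 = 69, Δ_3 = -52, Δ_4 = 16.
The signs alternate starting with Δ_1 < 0, so by Sylvester's criterion Q is negative definite.
⟨·,·⟩ is an inner product exactly when A is positive definite.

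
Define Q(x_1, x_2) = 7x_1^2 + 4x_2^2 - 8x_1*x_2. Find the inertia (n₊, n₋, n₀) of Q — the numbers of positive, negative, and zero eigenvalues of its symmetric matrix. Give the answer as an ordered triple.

Write A = [[7, -4], [-4, 4]].
Row-reducing A symmetrically gives the diagonal entries 7, 12/7.
That gives 2 positive pivots.

(2, 0, 0)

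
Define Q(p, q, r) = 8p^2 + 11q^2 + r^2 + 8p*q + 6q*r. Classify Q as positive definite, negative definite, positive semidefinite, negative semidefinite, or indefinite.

The associated matrix is A = [[8, 4, 0], [4, 11, 3], [0, 3, 1]].
Symmetric row and column elimination reduces A to a congruent diagonal form with pivots 8, 9, 0.
Counting signs: 2 positive, 1 zero.
Hence Q is positive semidefinite.

positive semidefinite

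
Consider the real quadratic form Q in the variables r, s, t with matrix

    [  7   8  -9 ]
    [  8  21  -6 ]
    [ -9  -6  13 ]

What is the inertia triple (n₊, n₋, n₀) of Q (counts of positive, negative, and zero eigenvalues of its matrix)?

An LDLᵀ factorisation of A has diagonal entries 7, 83/7, -10/83.
So there are 2 positive, 1 negative pivots.

(2, 1, 0)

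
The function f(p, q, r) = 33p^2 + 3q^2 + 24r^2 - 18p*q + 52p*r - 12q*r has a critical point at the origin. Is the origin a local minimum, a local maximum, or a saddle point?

local minimum

The Hessian at the origin is H = [[66, -18, 52], [-18, 6, -12], [52, -12, 48]].
An LDLᵀ factorisation of H has diagonal entries 66, 12/11, 8/3.
That gives 3 positive pivots.
H is positive definite, so the origin is a strict local minimum.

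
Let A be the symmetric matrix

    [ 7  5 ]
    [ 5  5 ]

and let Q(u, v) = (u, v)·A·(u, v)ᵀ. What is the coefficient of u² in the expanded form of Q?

The coefficient of u² is the diagonal entry A[1,1] = 7.

7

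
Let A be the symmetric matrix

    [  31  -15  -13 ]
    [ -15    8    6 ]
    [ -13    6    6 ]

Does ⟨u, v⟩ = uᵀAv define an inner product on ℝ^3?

Symmetric row and column elimination reduces A to a congruent diagonal form with pivots 31, 23/31, 10/23.
That gives 3 positive pivots.
Hence Q is positive definite.
⟨·,·⟩ is an inner product exactly when A is positive definite.

yes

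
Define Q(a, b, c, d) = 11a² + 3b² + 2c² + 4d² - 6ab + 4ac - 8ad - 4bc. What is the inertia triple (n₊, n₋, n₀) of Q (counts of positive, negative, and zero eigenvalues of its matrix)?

(4, 0, 0)

Write A = [[11, -3, 2, -4], [-3, 3, -2, 0], [2, -2, 2, 0], [-4, 0, 0, 4]].
Congruent diagonalization of A (simultaneous row and column reduction) yields pivots 11, 24/11, 2/3, 2.
So there are 4 positive pivots.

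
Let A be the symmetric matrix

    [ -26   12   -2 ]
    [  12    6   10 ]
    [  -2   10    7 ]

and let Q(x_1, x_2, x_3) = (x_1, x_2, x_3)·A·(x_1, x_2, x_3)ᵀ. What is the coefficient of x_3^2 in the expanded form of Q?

7

The coefficient of x_3^2 is the diagonal entry A[3,3] = 7.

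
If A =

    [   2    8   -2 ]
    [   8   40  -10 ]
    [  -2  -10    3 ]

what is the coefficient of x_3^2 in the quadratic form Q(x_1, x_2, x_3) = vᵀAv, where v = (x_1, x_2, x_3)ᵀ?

The coefficient of x_3^2 is the diagonal entry A[3,3] = 3.

3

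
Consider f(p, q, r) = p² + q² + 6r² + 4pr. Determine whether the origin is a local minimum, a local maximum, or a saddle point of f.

The Hessian at the origin is H = [[2, 0, 4], [0, 2, 0], [4, 0, 12]].
Symmetric row and column elimination reduces H to a congruent diagonal form with pivots 2, 2, 4.
Counting signs: 3 positive.
H is positive definite, so the origin is a strict local minimum.

local minimum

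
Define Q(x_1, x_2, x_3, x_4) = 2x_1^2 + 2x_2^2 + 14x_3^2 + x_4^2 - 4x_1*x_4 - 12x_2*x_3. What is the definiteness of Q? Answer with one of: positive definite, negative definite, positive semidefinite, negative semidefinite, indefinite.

Write A = [[2, 0, 0, -2], [0, 2, -6, 0], [0, -6, 14, 0], [-2, 0, 0, 1]].
Applying the same elementary operations to the rows and columns of A produces a congruent diagonal matrix with entries 2, 2, -4, -1.
Counting signs: 2 positive, 2 negative.
Hence Q is indefinite.

indefinite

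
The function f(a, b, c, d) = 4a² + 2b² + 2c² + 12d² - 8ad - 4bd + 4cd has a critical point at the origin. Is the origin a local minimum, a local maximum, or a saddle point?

The Hessian at the origin is H = [[8, 0, 0, -8], [0, 4, 0, -4], [0, 0, 4, 4], [-8, -4, 4, 24]].
Symmetric row and column elimination reduces H to a congruent diagonal form with pivots 8, 4, 4, 8.
That gives 4 positive pivots.
H is positive definite, so the origin is a strict local minimum.

local minimum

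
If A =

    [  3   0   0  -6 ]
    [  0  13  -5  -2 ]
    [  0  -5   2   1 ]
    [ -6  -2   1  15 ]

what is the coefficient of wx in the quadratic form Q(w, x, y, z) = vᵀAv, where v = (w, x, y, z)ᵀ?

The coefficient of wx is A[1,2] + A[2,1] = 2·0 = 0.

0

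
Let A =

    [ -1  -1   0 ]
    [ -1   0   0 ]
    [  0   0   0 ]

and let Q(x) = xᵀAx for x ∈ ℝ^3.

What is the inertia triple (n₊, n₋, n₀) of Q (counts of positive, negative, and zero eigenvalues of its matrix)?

(1, 1, 1)

Applying the same elementary operations to the rows and columns of A produces a congruent diagonal matrix with entries -1, 1, 0.
So there are 1 positive, 1 negative, 1 zero pivots.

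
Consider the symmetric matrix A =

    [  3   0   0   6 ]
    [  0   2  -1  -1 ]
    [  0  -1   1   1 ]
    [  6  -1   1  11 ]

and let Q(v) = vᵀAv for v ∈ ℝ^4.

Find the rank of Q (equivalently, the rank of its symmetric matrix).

4

Applying the same elementary operations to the rows and columns of A produces a congruent diagonal matrix with entries 3, 2, 1/2, -2.
So there are 3 positive, 1 negative pivots.
The rank is the number of nonzero pivots: 4.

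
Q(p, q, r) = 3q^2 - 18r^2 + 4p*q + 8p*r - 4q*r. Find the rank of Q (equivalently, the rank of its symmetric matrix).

The symmetric matrix is A = [[0, 2, 4], [2, 3, -2], [4, -2, -18]].
Row reduction of A gives 3 nonzero rows, so rank A = 3.

3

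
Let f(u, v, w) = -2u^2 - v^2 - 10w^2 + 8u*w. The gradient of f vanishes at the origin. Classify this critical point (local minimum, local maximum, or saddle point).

local maximum

The Hessian at the origin is H = [[-4, 0, 8], [0, -2, 0], [8, 0, -20]].
An LDLᵀ factorisation of H has diagonal entries -4, -2, -4.
That gives 3 negative pivots.
H is negative definite, so the origin is a strict local maximum.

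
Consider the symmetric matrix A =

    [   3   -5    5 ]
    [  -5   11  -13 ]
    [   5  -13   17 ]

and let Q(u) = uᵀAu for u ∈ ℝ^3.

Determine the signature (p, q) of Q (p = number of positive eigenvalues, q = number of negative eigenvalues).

Applying the same elementary operations to the rows and columns of A produces a congruent diagonal matrix with entries 3, 8/3, 1/2.
So there are 3 positive pivots.

(3, 0)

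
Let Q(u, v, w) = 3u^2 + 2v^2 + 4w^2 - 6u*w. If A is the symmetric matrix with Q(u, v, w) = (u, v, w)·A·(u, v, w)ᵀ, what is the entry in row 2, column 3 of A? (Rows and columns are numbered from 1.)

The coefficient of v·w in Q is 0. For a symmetric A this equals A[2,3] + A[3,2] = 2·A[2,3].
So A[2,3] = 0/2 = 0.

0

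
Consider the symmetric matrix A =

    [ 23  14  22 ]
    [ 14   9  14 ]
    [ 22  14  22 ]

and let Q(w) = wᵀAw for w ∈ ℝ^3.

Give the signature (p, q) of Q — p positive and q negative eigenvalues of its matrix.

Symmetric row and column elimination reduces A to a congruent diagonal form with pivots 23, 11/23, 2/11.
That gives 3 positive pivots.

(3, 0)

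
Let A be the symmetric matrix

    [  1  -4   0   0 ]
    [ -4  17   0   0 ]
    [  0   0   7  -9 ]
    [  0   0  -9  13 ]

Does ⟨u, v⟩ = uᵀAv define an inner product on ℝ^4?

yes

Applying the same elementary operations to the rows and columns of A produces a congruent diagonal matrix with entries 1, 1, 7, 10/7.
That gives 4 positive pivots.
Hence Q is positive definite.
⟨·,·⟩ is an inner product exactly when A is positive definite.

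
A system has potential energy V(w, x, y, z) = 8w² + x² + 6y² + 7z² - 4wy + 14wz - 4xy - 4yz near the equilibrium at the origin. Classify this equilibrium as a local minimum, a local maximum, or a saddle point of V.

local minimum

The Hessian at the origin is H = [[16, 0, -4, 14], [0, 2, -4, 0], [-4, -4, 12, -4], [14, 0, -4, 14]].
Symmetric row and column elimination reduces H to a congruent diagonal form with pivots 16, 2, 3, 5/3.
That gives 4 positive pivots.
H is positive definite, so the origin is a strict local minimum.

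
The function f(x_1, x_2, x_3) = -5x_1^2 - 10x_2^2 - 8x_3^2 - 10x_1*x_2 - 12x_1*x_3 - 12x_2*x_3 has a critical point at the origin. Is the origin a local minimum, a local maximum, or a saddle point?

The Hessian at the origin is H = [[-10, -10, -12], [-10, -20, -12], [-12, -12, -16]].
Congruent diagonalization of H (simultaneous row and column reduction) yields pivots -10, -10, -8/5.
Counting signs: 3 negative.
H is negative definite, so the origin is a strict local maximum.

local maximum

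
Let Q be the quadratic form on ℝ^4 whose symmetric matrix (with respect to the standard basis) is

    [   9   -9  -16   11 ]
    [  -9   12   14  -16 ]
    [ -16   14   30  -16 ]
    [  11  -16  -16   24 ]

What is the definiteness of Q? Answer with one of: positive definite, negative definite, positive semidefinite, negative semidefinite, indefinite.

positive definite

An LDLᵀ factorisation of A has diagonal entries 9, 3, 2/9, 2.
That gives 4 positive pivots.
Hence Q is positive definite.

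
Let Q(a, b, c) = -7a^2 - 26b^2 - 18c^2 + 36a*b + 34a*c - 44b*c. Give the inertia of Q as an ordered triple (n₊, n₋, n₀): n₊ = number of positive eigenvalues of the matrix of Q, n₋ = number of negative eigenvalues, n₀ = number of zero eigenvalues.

(2, 1, 0)

The associated matrix is A = [[-7, 18, 17], [18, -26, -22], [17, -22, -18]].
An LDLᵀ factorisation of A has diagonal entries -7, 142/7, 3/71.
Counting signs: 2 positive, 1 negative.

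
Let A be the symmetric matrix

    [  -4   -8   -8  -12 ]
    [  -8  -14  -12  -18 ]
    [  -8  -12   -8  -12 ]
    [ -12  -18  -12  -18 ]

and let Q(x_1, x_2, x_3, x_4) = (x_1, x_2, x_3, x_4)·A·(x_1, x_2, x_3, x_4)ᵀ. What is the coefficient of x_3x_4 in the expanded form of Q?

The coefficient of x_3x_4 is A[3,4] + A[4,3] = 2·(-12) = -24.

-24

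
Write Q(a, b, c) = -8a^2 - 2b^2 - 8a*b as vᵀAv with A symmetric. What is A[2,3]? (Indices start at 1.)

0

The coefficient of b·c in Q is 0. For a symmetric A this equals A[2,3] + A[3,2] = 2·A[2,3].
So A[2,3] = 0/2 = 0.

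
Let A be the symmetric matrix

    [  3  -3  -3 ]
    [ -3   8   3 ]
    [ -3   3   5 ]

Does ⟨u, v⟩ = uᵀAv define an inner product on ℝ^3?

yes

Leading principal minors: Δ_1 = 3, Δ_2 = 15, Δ_3 = 30.
All leading principal minors are positive, so by Sylvester's criterion Q is positive definite.
⟨·,·⟩ is an inner product exactly when A is positive definite.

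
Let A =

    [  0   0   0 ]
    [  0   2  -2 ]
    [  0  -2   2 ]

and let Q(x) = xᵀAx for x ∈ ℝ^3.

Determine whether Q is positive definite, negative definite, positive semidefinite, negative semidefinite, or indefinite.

positive semidefinite

Applying the same elementary operations to the rows and columns of A produces a congruent diagonal matrix with entries 0, 2, 0.
So there are 1 positive, 2 zero pivots.
Hence Q is positive semidefinite.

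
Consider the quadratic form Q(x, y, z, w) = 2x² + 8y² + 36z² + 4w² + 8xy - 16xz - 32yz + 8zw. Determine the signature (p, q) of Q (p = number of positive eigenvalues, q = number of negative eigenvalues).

The symmetric matrix is A = [[2, 4, -8, 0], [4, 8, -16, 0], [-8, -16, 36, 4], [0, 0, 4, 4]].
Symmetric row and column elimination reduces A to a congruent diagonal form with pivots 2, 0, 4, 0.
So there are 2 positive, 2 zero pivots.

(2, 0)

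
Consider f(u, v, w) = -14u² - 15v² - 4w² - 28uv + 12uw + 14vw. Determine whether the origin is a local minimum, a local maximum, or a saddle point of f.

local maximum

The Hessian at the origin is H = [[-28, -28, 12], [-28, -30, 14], [12, 14, -8]].
Row-reducing H symmetrically gives the diagonal entries -28, -2, -6/7.
So there are 3 negative pivots.
H is negative definite, so the origin is a strict local maximum.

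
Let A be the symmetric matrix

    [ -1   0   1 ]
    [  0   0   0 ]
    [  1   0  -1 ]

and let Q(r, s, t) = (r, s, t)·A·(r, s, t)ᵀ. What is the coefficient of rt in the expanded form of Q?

2

The coefficient of rt is A[1,3] + A[3,1] = 2·1 = 2.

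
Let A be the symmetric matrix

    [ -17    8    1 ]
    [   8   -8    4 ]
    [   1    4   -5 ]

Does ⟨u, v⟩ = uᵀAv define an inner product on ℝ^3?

Symmetric row and column elimination reduces A to a congruent diagonal form with pivots -17, -72/17, -2/9.
So there are 3 negative pivots.
Hence Q is negative definite.
⟨·,·⟩ is an inner product exactly when A is positive definite.

no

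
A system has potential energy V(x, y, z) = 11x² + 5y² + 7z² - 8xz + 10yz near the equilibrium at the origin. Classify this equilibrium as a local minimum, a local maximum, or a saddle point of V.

The Hessian at the origin is H = [[22, 0, -8], [0, 10, 10], [-8, 10, 14]].
Row-reducing H symmetrically gives the diagonal entries 22, 10, 12/11.
Counting signs: 3 positive.
H is positive definite, so the origin is a strict local minimum.

local minimum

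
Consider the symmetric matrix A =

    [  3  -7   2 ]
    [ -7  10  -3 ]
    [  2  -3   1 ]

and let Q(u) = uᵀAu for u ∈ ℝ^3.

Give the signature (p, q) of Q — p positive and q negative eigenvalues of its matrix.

(2, 1)

An LDLᵀ factorisation of A has diagonal entries 3, -19/3, 2/19.
So there are 2 positive, 1 negative pivots.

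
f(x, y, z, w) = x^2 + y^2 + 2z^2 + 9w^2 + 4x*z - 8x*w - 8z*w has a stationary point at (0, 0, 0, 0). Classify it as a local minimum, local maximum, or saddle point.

saddle point

The Hessian at the origin is H = [[2, 0, 4, -8], [0, 2, 0, 0], [4, 0, 4, -8], [-8, 0, -8, 18]].
Congruent diagonalization of H (simultaneous row and column reduction) yields pivots 2, 2, -4, 2.
That gives 3 positive, 1 negative pivots.
H is indefinite, so the origin is a saddle point.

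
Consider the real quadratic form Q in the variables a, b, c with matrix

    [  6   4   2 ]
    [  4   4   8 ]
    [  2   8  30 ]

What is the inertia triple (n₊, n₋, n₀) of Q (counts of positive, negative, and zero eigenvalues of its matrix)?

(2, 1, 0)

Congruent diagonalization of A (simultaneous row and column reduction) yields pivots 6, 4/3, -4.
Counting signs: 2 positive, 1 negative.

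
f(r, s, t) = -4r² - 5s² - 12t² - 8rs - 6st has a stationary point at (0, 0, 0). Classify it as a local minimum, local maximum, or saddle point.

local maximum

The Hessian at the origin is H = [[-8, -8, 0], [-8, -10, -6], [0, -6, -24]].
Row-reducing H symmetrically gives the diagonal entries -8, -2, -6.
So there are 3 negative pivots.
H is negative definite, so the origin is a strict local maximum.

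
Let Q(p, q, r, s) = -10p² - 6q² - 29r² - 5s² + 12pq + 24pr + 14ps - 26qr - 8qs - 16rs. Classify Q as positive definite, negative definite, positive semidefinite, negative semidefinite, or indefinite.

negative definite

The associated matrix is A = [[-10, 6, 12, 7], [6, -6, -13, -4], [12, -13, -29, -8], [7, -4, -8, -5]].
Congruent diagonalization of A (simultaneous row and column reduction) yields pivots -10, -12/5, -7/12, -1/14.
So there are 4 negative pivots.
Hence Q is negative definite.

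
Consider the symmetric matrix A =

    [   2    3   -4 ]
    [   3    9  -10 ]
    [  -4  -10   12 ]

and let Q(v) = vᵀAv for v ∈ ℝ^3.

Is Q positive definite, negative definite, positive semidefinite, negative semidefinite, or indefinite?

positive definite

Row-reducing A symmetrically gives the diagonal entries 2, 9/2, 4/9.
Counting signs: 3 positive.
Hence Q is positive definite.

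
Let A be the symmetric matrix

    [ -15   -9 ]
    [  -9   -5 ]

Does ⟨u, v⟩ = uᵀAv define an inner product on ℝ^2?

no

An LDLᵀ factorisation of A has diagonal entries -15, 2/5.
That gives 1 positive, 1 negative pivots.
Hence Q is indefinite.
⟨·,·⟩ is an inner product exactly when A is positive definite.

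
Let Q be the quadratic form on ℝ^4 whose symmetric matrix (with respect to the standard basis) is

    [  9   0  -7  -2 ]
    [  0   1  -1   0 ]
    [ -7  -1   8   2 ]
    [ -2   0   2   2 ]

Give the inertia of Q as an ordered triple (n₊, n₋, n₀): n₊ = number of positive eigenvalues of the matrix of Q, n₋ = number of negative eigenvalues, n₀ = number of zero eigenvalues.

Congruent diagonalization of A (simultaneous row and column reduction) yields pivots 9, 1, 14/9, 10/7.
So there are 4 positive pivots.

(4, 0, 0)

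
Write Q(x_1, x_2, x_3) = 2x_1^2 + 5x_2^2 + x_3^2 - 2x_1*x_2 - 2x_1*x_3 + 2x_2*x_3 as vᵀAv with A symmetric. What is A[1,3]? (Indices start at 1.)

-1

The coefficient of x_1·x_3 in Q is -2. For a symmetric A this equals A[1,3] + A[3,1] = 2·A[1,3].
So A[1,3] = -2/2 = -1.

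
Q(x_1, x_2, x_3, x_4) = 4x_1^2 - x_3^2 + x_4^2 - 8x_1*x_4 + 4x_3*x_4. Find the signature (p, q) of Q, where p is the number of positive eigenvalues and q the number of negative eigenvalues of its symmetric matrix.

(2, 1)

The associated matrix is A = [[4, 0, 0, -4], [0, 0, 0, 0], [0, 0, -1, 2], [-4, 0, 2, 1]].
Congruent diagonalization of A (simultaneous row and column reduction) yields pivots 4, 0, -1, 1.
So there are 2 positive, 1 negative, 1 zero pivots.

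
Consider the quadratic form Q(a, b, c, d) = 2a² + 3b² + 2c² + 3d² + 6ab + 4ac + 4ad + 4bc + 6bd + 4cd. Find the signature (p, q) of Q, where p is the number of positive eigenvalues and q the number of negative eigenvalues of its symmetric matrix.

The symmetric matrix is A = [[2, 3, 2, 2], [3, 3, 2, 3], [2, 2, 2, 2], [2, 3, 2, 3]].
Symmetric row and column elimination reduces A to a congruent diagonal form with pivots 2, -3/2, 2/3, 1.
That gives 3 positive, 1 negative pivots.

(3, 1)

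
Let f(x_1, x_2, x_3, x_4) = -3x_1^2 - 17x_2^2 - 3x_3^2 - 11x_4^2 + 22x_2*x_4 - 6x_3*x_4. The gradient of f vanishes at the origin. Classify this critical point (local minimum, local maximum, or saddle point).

The Hessian at the origin is H = [[-6, 0, 0, 0], [0, -34, 0, 22], [0, 0, -6, -6], [0, 22, -6, -22]].
Applying the same elementary operations to the rows and columns of H produces a congruent diagonal matrix with entries -6, -34, -6, -30/17.
Counting signs: 4 negative.
H is negative definite, so the origin is a strict local maximum.

local maximum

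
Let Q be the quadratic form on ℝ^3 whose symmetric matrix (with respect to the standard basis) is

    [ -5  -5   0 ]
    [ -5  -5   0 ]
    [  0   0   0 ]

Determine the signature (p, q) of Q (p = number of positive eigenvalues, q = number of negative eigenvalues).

Applying the same elementary operations to the rows and columns of A produces a congruent diagonal matrix with entries -5, 0, 0.
That gives 1 negative, 2 zero pivots.

(0, 1)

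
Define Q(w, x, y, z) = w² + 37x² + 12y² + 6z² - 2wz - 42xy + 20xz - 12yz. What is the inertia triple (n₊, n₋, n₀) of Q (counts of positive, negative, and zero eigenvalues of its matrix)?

(4, 0, 0)

Write A = [[1, 0, 0, -1], [0, 37, -21, 10], [0, -21, 12, -6], [-1, 10, -6, 6]].
Row-reducing A symmetrically gives the diagonal entries 1, 37, 3/37, 1.
That gives 4 positive pivots.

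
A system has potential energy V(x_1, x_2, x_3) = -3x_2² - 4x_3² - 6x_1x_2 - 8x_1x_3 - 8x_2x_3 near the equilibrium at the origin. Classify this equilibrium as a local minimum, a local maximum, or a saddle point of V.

saddle point

The Hessian at the origin is H = [[0, -6, -8], [-6, -6, -8], [-8, -8, -8]].
H is indefinite, so the origin is a saddle point.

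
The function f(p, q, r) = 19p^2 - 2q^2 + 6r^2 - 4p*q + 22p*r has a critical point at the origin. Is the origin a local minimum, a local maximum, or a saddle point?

The Hessian at the origin is H = [[38, -4, 22], [-4, -4, 0], [22, 0, 12]].
Row-reducing H symmetrically gives the diagonal entries 38, -84/19, 10/21.
That gives 2 positive, 1 negative pivots.
H is indefinite, so the origin is a saddle point.

saddle point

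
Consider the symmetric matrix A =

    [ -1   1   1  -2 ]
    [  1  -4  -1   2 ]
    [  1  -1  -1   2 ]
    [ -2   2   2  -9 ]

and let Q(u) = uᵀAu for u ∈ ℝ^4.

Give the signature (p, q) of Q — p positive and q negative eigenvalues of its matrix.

Row-reducing A symmetrically gives the diagonal entries -1, -3, 0, -5.
That gives 3 negative, 1 zero pivots.

(0, 3)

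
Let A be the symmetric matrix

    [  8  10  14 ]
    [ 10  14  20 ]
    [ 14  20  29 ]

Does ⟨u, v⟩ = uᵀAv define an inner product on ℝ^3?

yes

Leading principal minors: Δ_1 = 8, Δ_2 = 12, Δ_3 = 4.
All leading principal minors are positive, so by Sylvester's criterion Q is positive definite.
⟨·,·⟩ is an inner product exactly when A is positive definite.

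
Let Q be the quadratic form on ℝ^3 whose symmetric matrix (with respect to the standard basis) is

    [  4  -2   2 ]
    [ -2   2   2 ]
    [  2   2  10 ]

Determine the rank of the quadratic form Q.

2

Row-reducing A symmetrically gives the diagonal entries 4, 1, 0.
That gives 2 positive, 1 zero pivots.
The rank is the number of nonzero pivots: 2.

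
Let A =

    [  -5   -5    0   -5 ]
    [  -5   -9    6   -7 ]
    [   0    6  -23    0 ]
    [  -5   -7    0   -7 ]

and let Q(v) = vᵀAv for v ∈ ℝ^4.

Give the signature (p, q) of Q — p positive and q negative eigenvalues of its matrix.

Symmetric row and column elimination reduces A to a congruent diagonal form with pivots -5, -4, -14, -5/14.
That gives 4 negative pivots.

(0, 4)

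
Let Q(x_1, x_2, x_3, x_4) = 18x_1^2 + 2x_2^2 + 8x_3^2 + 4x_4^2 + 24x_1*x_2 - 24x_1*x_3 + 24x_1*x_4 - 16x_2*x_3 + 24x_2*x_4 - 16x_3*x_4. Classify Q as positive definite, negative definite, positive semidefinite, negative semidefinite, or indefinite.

Write A = [[18, 12, -12, 12], [12, 2, -8, 12], [-12, -8, 8, -8], [12, 12, -8, 4]].
Congruent diagonalization of A (simultaneous row and column reduction) yields pivots 18, -6, 0, -4/3.
That gives 1 positive, 2 negative, 1 zero pivots.
Hence Q is indefinite.

indefinite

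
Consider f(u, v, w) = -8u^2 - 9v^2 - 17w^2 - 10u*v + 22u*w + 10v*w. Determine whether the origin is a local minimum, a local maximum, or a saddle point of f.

local maximum

The Hessian at the origin is H = [[-16, -10, 22], [-10, -18, 10], [22, 10, -34]].
An LDLᵀ factorisation of H has diagonal entries -16, -47/4, -120/47.
Counting signs: 3 negative.
H is negative definite, so the origin is a strict local maximum.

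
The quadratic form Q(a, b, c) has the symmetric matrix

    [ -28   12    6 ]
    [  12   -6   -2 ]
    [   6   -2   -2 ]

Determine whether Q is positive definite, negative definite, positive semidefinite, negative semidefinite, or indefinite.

negative definite

Leading principal minors: Δ_1 = -28, Δ_2 = 24, Δ_3 = -8.
The signs alternate starting with Δ_1 < 0, so by Sylvester's criterion Q is negative definite.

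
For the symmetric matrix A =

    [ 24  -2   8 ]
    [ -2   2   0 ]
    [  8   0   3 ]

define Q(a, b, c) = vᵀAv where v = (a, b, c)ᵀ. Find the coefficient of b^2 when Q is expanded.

The coefficient of b^2 is the diagonal entry A[2,2] = 2.

2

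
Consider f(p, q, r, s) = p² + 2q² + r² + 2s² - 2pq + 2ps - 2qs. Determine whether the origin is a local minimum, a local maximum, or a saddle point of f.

The Hessian at the origin is H = [[2, -2, 0, 2], [-2, 4, 0, -2], [0, 0, 2, 0], [2, -2, 0, 4]].
Applying the same elementary operations to the rows and columns of H produces a congruent diagonal matrix with entries 2, 2, 2, 2.
So there are 4 positive pivots.
H is positive definite, so the origin is a strict local minimum.

local minimum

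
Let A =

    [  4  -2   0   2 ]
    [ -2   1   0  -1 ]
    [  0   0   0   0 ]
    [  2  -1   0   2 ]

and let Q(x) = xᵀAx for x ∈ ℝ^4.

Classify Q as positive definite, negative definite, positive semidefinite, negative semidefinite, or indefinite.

Row-reducing A symmetrically gives the diagonal entries 4, 0, 0, 1.
Counting signs: 2 positive, 2 zero.
Hence Q is positive semidefinite.

positive semidefinite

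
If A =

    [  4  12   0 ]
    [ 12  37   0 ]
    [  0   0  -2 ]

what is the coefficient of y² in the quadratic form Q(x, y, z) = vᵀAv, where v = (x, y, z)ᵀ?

The coefficient of y² is the diagonal entry A[2,2] = 37.

37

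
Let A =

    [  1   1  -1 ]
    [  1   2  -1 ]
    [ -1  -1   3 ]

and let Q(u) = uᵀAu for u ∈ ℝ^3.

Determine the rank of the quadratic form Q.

3

Row-reducing A symmetrically gives the diagonal entries 1, 1, 2.
That gives 3 positive pivots.
The rank is the number of nonzero pivots: 3.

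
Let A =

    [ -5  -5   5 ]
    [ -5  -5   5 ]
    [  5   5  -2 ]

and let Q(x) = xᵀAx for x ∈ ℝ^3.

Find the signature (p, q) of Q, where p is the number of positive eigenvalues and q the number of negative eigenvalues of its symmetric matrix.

(1, 1)

Congruent diagonalization of A (simultaneous row and column reduction) yields pivots -5, 0, 3.
Counting signs: 1 positive, 1 negative, 1 zero.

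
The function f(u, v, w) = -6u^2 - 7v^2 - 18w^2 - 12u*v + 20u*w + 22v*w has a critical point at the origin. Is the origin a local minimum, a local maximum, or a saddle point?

The Hessian at the origin is H = [[-12, -12, 20], [-12, -14, 22], [20, 22, -36]].
Congruent diagonalization of H (simultaneous row and column reduction) yields pivots -12, -2, -2/3.
That gives 3 negative pivots.
H is negative definite, so the origin is a strict local maximum.

local maximum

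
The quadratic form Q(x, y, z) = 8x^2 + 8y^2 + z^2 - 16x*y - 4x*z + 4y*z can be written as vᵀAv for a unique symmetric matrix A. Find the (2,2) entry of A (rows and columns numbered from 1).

The coefficient of y^2 in Q is 8, and that is exactly A[2,2].

8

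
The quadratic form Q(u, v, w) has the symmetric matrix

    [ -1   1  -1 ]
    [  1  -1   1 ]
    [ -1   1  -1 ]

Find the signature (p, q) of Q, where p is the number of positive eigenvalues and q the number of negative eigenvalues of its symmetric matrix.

Congruent diagonalization of A (simultaneous row and column reduction) yields pivots -1, 0, 0.
That gives 1 negative, 2 zero pivots.

(0, 1)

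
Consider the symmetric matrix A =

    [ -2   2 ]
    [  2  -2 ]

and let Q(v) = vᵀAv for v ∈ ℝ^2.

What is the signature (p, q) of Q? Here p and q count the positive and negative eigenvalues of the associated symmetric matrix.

(0, 1)

Row-reducing A symmetrically gives the diagonal entries -2, 0.
Counting signs: 1 negative, 1 zero.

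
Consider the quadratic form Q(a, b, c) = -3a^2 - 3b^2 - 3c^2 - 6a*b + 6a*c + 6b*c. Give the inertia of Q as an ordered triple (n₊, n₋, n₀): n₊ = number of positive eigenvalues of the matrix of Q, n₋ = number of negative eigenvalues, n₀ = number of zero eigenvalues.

The associated matrix is A = [[-3, -3, 3], [-3, -3, 3], [3, 3, -3]].
Row-reducing A symmetrically gives the diagonal entries -3, 0, 0.
So there are 1 negative, 2 zero pivots.

(0, 1, 2)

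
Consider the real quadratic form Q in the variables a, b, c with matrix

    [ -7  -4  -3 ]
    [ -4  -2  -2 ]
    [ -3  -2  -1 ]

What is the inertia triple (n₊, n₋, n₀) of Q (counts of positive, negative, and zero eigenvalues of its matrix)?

(1, 1, 1)

Row-reducing A symmetrically gives the diagonal entries -7, 2/7, 0.
Counting signs: 1 positive, 1 negative, 1 zero.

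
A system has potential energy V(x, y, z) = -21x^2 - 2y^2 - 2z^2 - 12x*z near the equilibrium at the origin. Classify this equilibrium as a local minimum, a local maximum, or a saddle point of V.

The Hessian at the origin is H = [[-42, 0, -12], [0, -4, 0], [-12, 0, -4]].
Row-reducing H symmetrically gives the diagonal entries -42, -4, -4/7.
So there are 3 negative pivots.
H is negative definite, so the origin is a strict local maximum.

local maximum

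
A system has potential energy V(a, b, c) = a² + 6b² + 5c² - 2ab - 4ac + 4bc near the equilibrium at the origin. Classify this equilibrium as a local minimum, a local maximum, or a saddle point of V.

The Hessian at the origin is H = [[2, -2, -4], [-2, 12, 4], [-4, 4, 10]].
An LDLᵀ factorisation of H has diagonal entries 2, 10, 2.
That gives 3 positive pivots.
H is positive definite, so the origin is a strict local minimum.

local minimum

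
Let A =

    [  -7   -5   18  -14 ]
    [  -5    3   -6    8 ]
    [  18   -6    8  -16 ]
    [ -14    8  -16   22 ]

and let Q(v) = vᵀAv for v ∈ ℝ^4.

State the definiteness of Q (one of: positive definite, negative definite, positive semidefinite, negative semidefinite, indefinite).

Row-reducing A symmetrically gives the diagonal entries -7, 46/7, 4/23, 0.
So there are 2 positive, 1 negative, 1 zero pivots.
Hence Q is indefinite.

indefinite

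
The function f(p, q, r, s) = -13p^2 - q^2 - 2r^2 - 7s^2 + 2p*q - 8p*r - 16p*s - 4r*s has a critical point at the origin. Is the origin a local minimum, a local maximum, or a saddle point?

local maximum

The Hessian at the origin is H = [[-26, 2, -8, -16], [2, -2, 0, 0], [-8, 0, -4, -4], [-16, 0, -4, -14]].
Row-reducing H symmetrically gives the diagonal entries -26, -24/13, -4/3, -2.
So there are 4 negative pivots.
H is negative definite, so the origin is a strict local maximum.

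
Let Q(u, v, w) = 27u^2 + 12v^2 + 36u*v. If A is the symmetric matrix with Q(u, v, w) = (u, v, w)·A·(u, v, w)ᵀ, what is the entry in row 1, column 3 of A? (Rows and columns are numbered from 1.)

The coefficient of u·w in Q is 0. For a symmetric A this equals A[1,3] + A[3,1] = 2·A[1,3].
So A[1,3] = 0/2 = 0.

0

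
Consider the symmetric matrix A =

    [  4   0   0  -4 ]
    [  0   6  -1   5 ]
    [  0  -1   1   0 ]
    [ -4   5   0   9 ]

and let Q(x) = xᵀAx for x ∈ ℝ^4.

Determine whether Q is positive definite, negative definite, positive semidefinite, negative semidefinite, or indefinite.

Row-reducing A symmetrically gives the diagonal entries 4, 6, 5/6, 0.
That gives 3 positive, 1 zero pivots.
Hence Q is positive semidefinite.

positive semidefinite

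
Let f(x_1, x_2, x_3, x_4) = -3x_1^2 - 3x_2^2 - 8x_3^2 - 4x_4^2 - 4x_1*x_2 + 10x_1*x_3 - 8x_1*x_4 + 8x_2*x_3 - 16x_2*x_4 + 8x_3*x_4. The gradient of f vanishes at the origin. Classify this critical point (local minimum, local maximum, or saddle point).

saddle point

The Hessian at the origin is H = [[-6, -4, 10, -8], [-4, -6, 8, -16], [10, 8, -16, 8], [-8, -16, 8, -8]].
An LDLᵀ factorisation of H has diagonal entries -6, -10/3, 6/5, -40.
Counting signs: 1 positive, 3 negative.
H is indefinite, so the origin is a saddle point.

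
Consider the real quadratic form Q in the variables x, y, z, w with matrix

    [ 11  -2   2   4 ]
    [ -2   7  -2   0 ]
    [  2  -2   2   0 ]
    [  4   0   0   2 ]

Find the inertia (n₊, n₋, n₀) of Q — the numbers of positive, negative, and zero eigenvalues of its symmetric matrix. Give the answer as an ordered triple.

(4, 0, 0)

Congruent diagonalization of A (simultaneous row and column reduction) yields pivots 11, 73/11, 90/73, 2/9.
Counting signs: 4 positive.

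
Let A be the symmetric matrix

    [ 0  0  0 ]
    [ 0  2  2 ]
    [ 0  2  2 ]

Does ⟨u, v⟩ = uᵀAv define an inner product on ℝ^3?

Symmetric row and column elimination reduces A to a congruent diagonal form with pivots 0, 2, 0.
So there are 1 positive, 2 zero pivots.
Hence Q is positive semidefinite.
⟨·,·⟩ is an inner product exactly when A is positive definite.

no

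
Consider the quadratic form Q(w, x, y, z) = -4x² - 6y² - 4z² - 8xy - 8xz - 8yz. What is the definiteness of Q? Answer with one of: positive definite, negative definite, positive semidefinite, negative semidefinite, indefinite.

negative semidefinite

The symmetric matrix is A = [[0, 0, 0, 0], [0, -4, -4, -4], [0, -4, -6, -4], [0, -4, -4, -4]].
Symmetric row and column elimination reduces A to a congruent diagonal form with pivots 0, -4, -2, 0.
That gives 2 negative, 2 zero pivots.
Hence Q is negative semidefinite.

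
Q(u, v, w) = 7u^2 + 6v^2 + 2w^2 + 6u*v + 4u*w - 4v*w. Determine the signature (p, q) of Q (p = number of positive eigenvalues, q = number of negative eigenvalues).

(2, 1)

The associated matrix is A = [[7, 3, 2], [3, 6, -2], [2, -2, 2]].
Symmetric row and column elimination reduces A to a congruent diagonal form with pivots 7, 33/7, -10/33.
That gives 2 positive, 1 negative pivots.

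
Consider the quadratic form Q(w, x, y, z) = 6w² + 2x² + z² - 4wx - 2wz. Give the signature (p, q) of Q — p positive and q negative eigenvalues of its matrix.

(3, 0)

Write A = [[6, -2, 0, -1], [-2, 2, 0, 0], [0, 0, 0, 0], [-1, 0, 0, 1]].
Row-reducing A symmetrically gives the diagonal entries 6, 4/3, 0, 3/4.
So there are 3 positive, 1 zero pivots.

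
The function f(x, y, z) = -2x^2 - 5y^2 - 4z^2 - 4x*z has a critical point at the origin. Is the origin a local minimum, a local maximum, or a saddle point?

local maximum

The Hessian at the origin is H = [[-4, 0, -4], [0, -10, 0], [-4, 0, -8]].
Applying the same elementary operations to the rows and columns of H produces a congruent diagonal matrix with entries -4, -10, -4.
That gives 3 negative pivots.
H is negative definite, so the origin is a strict local maximum.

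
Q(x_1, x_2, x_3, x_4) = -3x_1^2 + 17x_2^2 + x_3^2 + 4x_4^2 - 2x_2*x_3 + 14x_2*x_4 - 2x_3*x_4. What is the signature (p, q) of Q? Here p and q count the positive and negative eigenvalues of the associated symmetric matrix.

(3, 1)

Write A = [[-3, 0, 0, 0], [0, 17, -1, 7], [0, -1, 1, -1], [0, 7, -1, 4]].
Row-reducing A symmetrically gives the diagonal entries -3, 17, 16/17, 3/4.
Counting signs: 3 positive, 1 negative.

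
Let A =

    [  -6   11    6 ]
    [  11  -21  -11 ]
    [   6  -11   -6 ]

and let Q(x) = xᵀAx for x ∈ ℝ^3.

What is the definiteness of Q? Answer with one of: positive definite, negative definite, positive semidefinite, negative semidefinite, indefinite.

Applying the same elementary operations to the rows and columns of A produces a congruent diagonal matrix with entries -6, -5/6, 0.
So there are 2 negative, 1 zero pivots.
Hence Q is negative semidefinite.

negative semidefinite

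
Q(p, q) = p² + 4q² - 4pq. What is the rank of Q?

Write A = [[1, -2], [-2, 4]].
Row-reducing A symmetrically gives the diagonal entries 1, 0.
So there are 1 positive, 1 zero pivots.
The rank is the number of nonzero pivots: 1.

1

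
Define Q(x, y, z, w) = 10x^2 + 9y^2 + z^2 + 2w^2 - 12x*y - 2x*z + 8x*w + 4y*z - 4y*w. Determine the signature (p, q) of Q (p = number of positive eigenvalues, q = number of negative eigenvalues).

The associated matrix is A = [[10, -6, -1, 4], [-6, 9, 2, -2], [-1, 2, 1, 0], [4, -2, 0, 2]].
Symmetric row and column elimination reduces A to a congruent diagonal form with pivots 10, 27/5, 29/54, 6/29.
So there are 4 positive pivots.

(4, 0)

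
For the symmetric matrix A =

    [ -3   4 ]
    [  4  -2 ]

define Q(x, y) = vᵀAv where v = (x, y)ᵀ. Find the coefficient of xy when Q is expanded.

8

The coefficient of xy is A[1,2] + A[2,1] = 2·4 = 8.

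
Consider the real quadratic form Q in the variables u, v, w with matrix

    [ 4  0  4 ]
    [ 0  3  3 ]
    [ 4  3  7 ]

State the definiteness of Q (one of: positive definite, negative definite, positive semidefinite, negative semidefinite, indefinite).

Row-reducing A symmetrically gives the diagonal entries 4, 3, 0.
Counting signs: 2 positive, 1 zero.
Hence Q is positive semidefinite.

positive semidefinite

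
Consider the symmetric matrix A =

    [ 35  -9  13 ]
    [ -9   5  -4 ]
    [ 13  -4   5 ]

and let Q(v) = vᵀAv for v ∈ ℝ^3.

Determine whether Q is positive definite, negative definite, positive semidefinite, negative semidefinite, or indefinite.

Leading principal minors: Δ_1 = 35, Δ_2 = 94, Δ_3 = 1.
All leading principal minors are positive, so by Sylvester's criterion Q is positive definite.

positive definite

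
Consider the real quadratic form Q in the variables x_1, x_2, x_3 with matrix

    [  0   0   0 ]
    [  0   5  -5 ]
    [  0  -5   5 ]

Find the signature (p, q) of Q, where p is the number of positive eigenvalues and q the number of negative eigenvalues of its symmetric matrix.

(1, 0)

Symmetric row and column elimination reduces A to a congruent diagonal form with pivots 0, 5, 0.
Counting signs: 1 positive, 2 zero.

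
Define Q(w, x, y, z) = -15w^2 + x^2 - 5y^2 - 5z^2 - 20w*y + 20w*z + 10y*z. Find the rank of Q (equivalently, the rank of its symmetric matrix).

3

The associated matrix is A = [[-15, 0, -10, 10], [0, 1, 0, 0], [-10, 0, -5, 5], [10, 0, 5, -5]].
Applying the same elementary operations to the rows and columns of A produces a congruent diagonal matrix with entries -15, 1, 5/3, 0.
That gives 2 positive, 1 negative, 1 zero pivots.
The rank is the number of nonzero pivots: 3.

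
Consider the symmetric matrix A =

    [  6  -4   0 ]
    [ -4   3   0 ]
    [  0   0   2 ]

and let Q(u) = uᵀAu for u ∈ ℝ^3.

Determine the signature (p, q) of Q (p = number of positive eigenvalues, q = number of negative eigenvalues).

(3, 0)

Symmetric row and column elimination reduces A to a congruent diagonal form with pivots 6, 1/3, 2.
So there are 3 positive pivots.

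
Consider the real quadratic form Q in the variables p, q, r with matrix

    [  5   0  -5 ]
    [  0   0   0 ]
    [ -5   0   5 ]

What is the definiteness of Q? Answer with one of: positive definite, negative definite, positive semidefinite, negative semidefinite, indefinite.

positive semidefinite

Row-reducing A symmetrically gives the diagonal entries 5, 0, 0.
So there are 1 positive, 2 zero pivots.
Hence Q is positive semidefinite.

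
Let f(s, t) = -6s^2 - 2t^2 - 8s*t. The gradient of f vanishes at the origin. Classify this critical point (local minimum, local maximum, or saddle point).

saddle point

The Hessian at the origin is H = [[-12, -8], [-8, -4]].
det H = -12·-4 − (-8)² = -16 < 0, so H is indefinite.
Therefore the origin is a saddle point.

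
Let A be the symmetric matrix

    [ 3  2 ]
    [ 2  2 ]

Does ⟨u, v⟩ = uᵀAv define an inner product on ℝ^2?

yes

For the 2×2 matrix [[3, 2], [2, 2]]: det = 3·2 − (2)² = 2, trace = 5.
det > 0 so both eigenvalues share the sign of the trace; trace = 5 > 0 ⇒ both positive.
⟨·,·⟩ is an inner product exactly when A is positive definite.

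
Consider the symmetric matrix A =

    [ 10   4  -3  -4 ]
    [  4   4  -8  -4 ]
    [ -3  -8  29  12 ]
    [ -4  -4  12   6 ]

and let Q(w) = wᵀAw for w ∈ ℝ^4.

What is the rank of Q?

4

An LDLᵀ factorisation of A has diagonal entries 10, 12/5, 53/6, 10/53.
Counting signs: 4 positive.
The rank is the number of nonzero pivots: 4.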